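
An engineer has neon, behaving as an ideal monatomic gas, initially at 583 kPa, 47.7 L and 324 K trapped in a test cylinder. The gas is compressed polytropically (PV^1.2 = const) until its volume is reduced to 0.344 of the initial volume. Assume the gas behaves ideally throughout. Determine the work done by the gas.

-33100 J

n = P₁V₁/(RT₁) = 583×47.7/(8.314×324) = 10.3 mol.
Polytropic n=1.2: T₂ = T₁(V₁/V₂)^(n−1) = 324×(2.91)^0.20 = 401 K; P₂ = P₁(V₁/V₂)^n = 2100 kPa.
W = (P₁V₁−P₂V₂)/(n−1) = (583×47.7−2100×16.4)/0.20 = -33100 J.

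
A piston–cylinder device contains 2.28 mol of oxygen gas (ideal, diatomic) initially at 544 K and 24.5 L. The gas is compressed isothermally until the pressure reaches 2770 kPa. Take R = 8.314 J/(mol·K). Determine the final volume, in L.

P₁ = nRT₁/V₁ = 2.28×8.314×544/24.5 = 421 kPa.
Isothermal: T stays 544 K; PV = const ⇒ V₂ = 3.72 L, P₂ = 2770 kPa.

3.72 L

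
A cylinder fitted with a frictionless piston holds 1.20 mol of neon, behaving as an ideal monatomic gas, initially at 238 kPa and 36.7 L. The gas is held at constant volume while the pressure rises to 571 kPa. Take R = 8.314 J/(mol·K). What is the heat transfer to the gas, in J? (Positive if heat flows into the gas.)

T₁ = P₁V₁/(nR) = 238×36.7/(1.20×8.314) = 875 K.
Isochoric: V stays 36.7 L; P/T = const ⇒ T₂ = 2100 K, P₂ = 571 kPa.
W = 0 (no volume change).
ΔU = nCvΔT = 1.20×12.5×(2100−875) = 18300 J.
Q = ΔU = 18300 J.

18300 J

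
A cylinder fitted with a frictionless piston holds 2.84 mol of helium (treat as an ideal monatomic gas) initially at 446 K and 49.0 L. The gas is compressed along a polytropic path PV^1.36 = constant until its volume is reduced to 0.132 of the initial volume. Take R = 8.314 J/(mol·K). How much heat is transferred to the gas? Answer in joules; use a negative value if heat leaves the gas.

-14400 J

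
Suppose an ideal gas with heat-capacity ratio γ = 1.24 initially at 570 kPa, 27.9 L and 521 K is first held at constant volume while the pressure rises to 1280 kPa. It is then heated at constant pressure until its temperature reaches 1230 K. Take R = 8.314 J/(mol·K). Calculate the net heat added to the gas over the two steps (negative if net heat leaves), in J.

n = P₁V₁/(RT₁) = 570×27.9/(8.314×521) = 3.67 mol.
Step 1 — Isochoric: V stays 27.9 L; P/T = const ⇒ T₂ = 1170 K, P₂ = 1280 kPa.
W = 0 (no volume change).
ΔU = nCvΔT = 3.67×34.6×(1170−521) = 82500 J.
Q = ΔU = 82500 J.
State after step 1: P = 1280 kPa, V = 27.9 L, T = 1170 K.
Step 2 — Isobaric: P stays 1280 kPa; V/T = const ⇒ T₂ = 1230 K, V₂ = 29.3 L.
W = PΔV = 1280×(29.3−27.9) kPa·L = 1830 J.
ΔU = nCvΔT = 3.67×34.6×(1230−1170) = 7640 J.
Q = ΔU + W = nCpΔT = 9470 J.
Net over both steps: W = 1830 J, Q = 92000 J, ΔU = 90200 J.

92000 J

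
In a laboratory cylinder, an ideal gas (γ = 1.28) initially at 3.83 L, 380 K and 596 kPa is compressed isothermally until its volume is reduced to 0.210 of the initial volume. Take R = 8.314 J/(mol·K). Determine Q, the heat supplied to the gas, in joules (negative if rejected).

n = P₁V₁/(RT₁) = 596×3.83/(8.314×380) = 0.723 mol.
Isothermal: T stays 380 K; PV = const ⇒ V₂ = 0.804 L, P₂ = 2840 kPa.
ΔU = 0 (ideal gas, T constant).
W = nRT ln(V₂/V₁) = 0.723×8.314×380×ln(0.210) = -3560 J.
Q = ΔU + W = -3560 J.

-3560 J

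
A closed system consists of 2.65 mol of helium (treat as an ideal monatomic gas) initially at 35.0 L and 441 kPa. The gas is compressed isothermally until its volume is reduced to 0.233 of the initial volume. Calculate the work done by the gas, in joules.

T₁ = P₁V₁/(nR) = 441×35.0/(2.65×8.314) = 701 K.
Isothermal: T stays 701 K; PV = const ⇒ V₂ = 8.16 L, P₂ = 1890 kPa.
W = nRT ln(V₂/V₁) = 2.65×8.314×701×ln(0.233) = -22500 J.

-22500 J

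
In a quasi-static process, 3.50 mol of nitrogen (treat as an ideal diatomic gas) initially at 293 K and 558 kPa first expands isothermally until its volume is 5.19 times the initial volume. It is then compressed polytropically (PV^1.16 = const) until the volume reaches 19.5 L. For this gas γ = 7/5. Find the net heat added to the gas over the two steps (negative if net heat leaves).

V₁ = nRT₁/P₁ = 3.50×8.314×293/558 = 15.3 L.
Step 1 — Isothermal: T stays 293 K; PV = const ⇒ V₂ = 79.3 L, P₂ = 108 kPa.
ΔU = 0 (ideal gas, T constant).
W = nRT ln(V₂/V₁) = 3.50×8.314×293×ln(5.19) = 14000 J.
Q = ΔU + W = 14000 J.
State after step 1: P = 108 kPa, V = 79.3 L, T = 293 K.
Step 2 — Polytropic n=1.16: T₂ = T₁(V₁/V₂)^(n−1) = 293×(4.07)^0.16 = 367 K; P₂ = P₁(V₁/V₂)^n = 547 kPa.
W = (P₁V₁−P₂V₂)/(n−1) = (108×79.3−547×19.5)/0.16 = -13400 J.
ΔU = nCvΔT = 3.50×20.8×(367−293) = 5360 J.
Q = ΔU + W = -8050 J.
Net over both steps: W = 631 J, Q = 5990 J, ΔU = 5360 J.

5990 J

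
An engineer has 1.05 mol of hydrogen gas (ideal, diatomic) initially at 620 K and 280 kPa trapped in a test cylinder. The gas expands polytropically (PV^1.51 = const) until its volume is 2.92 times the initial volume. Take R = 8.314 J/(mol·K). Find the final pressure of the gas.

55.5 kPa

V₁ = nRT₁/P₁ = 1.05×8.314×620/280 = 19.3 L.
Polytropic n=1.51: T₂ = T₁(V₁/V₂)^(n−1) = 620×(0.342)^0.51 = 359 K; P₂ = P₁(V₁/V₂)^n = 55.5 kPa.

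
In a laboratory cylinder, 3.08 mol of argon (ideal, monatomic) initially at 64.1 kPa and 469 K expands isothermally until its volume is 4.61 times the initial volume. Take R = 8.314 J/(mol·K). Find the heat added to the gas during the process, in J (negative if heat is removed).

V₁ = nRT₁/P₁ = 3.08×8.314×469/64.1 = 187 L.
Isothermal: T stays 469 K; PV = const ⇒ V₂ = 864 L, P₂ = 13.9 kPa.
ΔU = 0 (ideal gas, T constant).
W = nRT ln(V₂/V₁) = 3.08×8.314×469×ln(4.61) = 18400 J.
Q = ΔU + W = 18400 J.

18400 J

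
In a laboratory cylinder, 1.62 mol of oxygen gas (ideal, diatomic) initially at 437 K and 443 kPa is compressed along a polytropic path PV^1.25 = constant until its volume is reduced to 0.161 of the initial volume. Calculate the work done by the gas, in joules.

-13600 J

V₁ = nRT₁/P₁ = 1.62×8.314×437/443 = 13.3 L.
Polytropic n=1.25: T₂ = T₁(V₁/V₂)^(n−1) = 437×(6.21)^0.25 = 690 K; P₂ = P₁(V₁/V₂)^n = 4340 kPa.
W = (P₁V₁−P₂V₂)/(n−1) = (443×13.3−4340×2.14)/0.25 = -13600 J.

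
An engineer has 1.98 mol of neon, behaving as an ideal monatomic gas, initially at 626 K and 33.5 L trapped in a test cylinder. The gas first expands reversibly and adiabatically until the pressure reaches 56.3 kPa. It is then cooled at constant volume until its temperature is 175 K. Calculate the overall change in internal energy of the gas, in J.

-11100 J

P₁ = nRT₁/V₁ = 1.98×8.314×626/33.5 = 308 kPa.
Step 1 — Adiabatic: T₂/T₁ = (P₂/P₁)^((γ−1)/γ) ⇒ T₂ = 626×(0.183)^0.400 = 317 K; V₂ = 92.8 L.
ΔU = nCvΔT = 1.98×12.5×(317−626) = -7620 J.
Q = 0 for an adiabatic process, so W = −ΔU = 7620 J.
State after step 1: P = 56.3 kPa, V = 92.8 L, T = 317 K.
Step 2 — Isochoric: V stays 92.8 L; P/T = const ⇒ T₂ = 175 K, P₂ = 31.0 kPa.
W = 0 (no volume change).
ΔU = nCvΔT = 1.98×12.5×(175−317) = -3520 J.
Q = ΔU = -3520 J.
Net over both steps: W = 7620 J, Q = -3520 J, ΔU = -11100 J.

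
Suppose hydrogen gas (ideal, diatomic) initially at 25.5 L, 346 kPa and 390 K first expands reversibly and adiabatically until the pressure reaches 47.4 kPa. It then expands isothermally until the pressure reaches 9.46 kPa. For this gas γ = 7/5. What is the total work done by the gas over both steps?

17600 J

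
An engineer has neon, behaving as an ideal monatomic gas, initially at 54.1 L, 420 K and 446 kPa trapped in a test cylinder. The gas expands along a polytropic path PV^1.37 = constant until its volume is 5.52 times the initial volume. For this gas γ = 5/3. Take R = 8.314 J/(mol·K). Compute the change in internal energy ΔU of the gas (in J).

n = P₁V₁/(RT₁) = 446×54.1/(8.314×420) = 6.91 mol.
Polytropic n=1.37: T₂ = T₁(V₁/V₂)^(n−1) = 420×(0.181)^0.37 = 223 K; P₂ = P₁(V₁/V₂)^n = 42.9 kPa.
For an ideal gas ΔU = nCvΔT with Cv = (3/2)R = 12.5 J/(mol·K).
ΔU = 6.91×12.5×(223−420) = -17000 J.

-17000 J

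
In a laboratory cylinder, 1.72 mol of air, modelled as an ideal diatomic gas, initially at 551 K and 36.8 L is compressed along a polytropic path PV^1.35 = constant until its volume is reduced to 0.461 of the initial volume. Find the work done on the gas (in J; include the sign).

7010 J

P₁ = nRT₁/V₁ = 1.72×8.314×551/36.8 = 214 kPa.
Polytropic n=1.35: T₂ = T₁(V₁/V₂)^(n−1) = 551×(2.17)^0.35 = 723 K; P₂ = P₁(V₁/V₂)^n = 609 kPa.
W = (P₁V₁−P₂V₂)/(n−1) = (214×36.8−609×17.0)/0.35 = -7010 J.
Work done on the gas = −W_by = 7010 J.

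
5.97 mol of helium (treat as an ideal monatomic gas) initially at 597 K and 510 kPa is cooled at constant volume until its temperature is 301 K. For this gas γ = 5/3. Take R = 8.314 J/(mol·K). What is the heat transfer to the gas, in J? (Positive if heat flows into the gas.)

-22000 J

V₁ = nRT₁/P₁ = 5.97×8.314×597/510 = 58.1 L.
Isochoric: V stays 58.1 L; P/T = const ⇒ T₂ = 301 K, P₂ = 257 kPa.
W = 0 (no volume change).
ΔU = nCvΔT = 5.97×12.5×(301−597) = -22000 J.
Q = ΔU = -22000 J.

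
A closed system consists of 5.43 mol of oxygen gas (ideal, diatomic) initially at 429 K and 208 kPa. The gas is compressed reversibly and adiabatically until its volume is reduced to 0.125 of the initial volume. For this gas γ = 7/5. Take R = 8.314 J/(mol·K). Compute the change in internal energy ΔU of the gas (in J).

62800 J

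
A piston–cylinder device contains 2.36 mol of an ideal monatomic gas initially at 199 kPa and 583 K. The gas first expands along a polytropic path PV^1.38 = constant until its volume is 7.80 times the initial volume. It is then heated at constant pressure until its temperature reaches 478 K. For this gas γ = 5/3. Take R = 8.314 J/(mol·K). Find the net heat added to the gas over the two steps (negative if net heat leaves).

V₁ = nRT₁/P₁ = 2.36×8.314×583/199 = 57.5 L.
Step 1 — Polytropic n=1.38: T₂ = T₁(V₁/V₂)^(n−1) = 583×(0.128)^0.38 = 267 K; P₂ = P₁(V₁/V₂)^n = 11.7 kPa.
W = (P₁V₁−P₂V₂)/(n−1) = (199×57.5−11.7×448)/0.38 = 16300 J.
ΔU = nCvΔT = 2.36×12.5×(267−583) = -9300 J.
Q = ΔU + W = 7010 J.
State after step 1: P = 11.7 kPa, V = 448 L, T = 267 K.
Step 2 — Isobaric: P stays 11.7 kPa; V/T = const ⇒ T₂ = 478 K, V₂ = 802 L.
W = PΔV = 11.7×(802−448) kPa·L = 4140 J.
ΔU = nCvΔT = 2.36×12.5×(478−267) = 6210 J.
Q = ΔU + W = nCpΔT = 10300 J.
Net over both steps: W = 20400 J, Q = 17400 J, ΔU = -3090 J.

17400 J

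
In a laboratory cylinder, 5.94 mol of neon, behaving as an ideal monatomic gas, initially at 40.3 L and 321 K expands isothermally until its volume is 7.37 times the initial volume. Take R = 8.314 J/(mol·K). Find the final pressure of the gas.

53.4 kPa

P₁ = nRT₁/V₁ = 5.94×8.314×321/40.3 = 393 kPa.
Isothermal: T stays 321 K; PV = const ⇒ V₂ = 297 L, P₂ = 53.4 kPa.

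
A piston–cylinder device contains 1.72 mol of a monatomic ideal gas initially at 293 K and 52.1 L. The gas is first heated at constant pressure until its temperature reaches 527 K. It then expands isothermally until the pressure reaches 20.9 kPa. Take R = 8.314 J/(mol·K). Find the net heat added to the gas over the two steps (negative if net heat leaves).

18500 J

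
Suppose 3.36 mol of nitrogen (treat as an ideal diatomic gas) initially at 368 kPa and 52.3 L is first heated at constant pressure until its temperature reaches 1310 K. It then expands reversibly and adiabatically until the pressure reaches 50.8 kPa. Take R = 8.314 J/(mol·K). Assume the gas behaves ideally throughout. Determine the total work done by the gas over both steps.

56900 J

T₁ = P₁V₁/(nR) = 368×52.3/(3.36×8.314) = 689 K.
Step 1 — Isobaric: P stays 368 kPa; V/T = const ⇒ T₂ = 1310 K, V₂ = 99.4 L.
W = PΔV = 368×(99.4−52.3) kPa·L = 17300 J.
ΔU = nCvΔT = 3.36×20.8×(1310−689) = 43400 J.
Q = ΔU + W = nCpΔT = 60700 J.
State after step 1: P = 368 kPa, V = 99.4 L, T = 1310 K.
Step 2 — Adiabatic: T₂/T₁ = (P₂/P₁)^((γ−1)/γ) ⇒ T₂ = 1310×(0.138)^0.286 = 744 K; V₂ = 409 L.
ΔU = nCvΔT = 3.36×20.8×(744−1310) = -39500 J.
Q = 0 for an adiabatic process, so W = −ΔU = 39500 J.
Net over both steps: W = 56900 J, Q = 60700 J, ΔU = 3840 J.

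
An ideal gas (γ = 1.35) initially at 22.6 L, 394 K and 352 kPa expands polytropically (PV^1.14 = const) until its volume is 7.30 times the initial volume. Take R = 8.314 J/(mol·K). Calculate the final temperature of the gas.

298 K

Polytropic n=1.14: T₂ = T₁(V₁/V₂)^(n−1) = 394×(0.137)^0.14 = 298 K; P₂ = P₁(V₁/V₂)^n = 36.5 kPa.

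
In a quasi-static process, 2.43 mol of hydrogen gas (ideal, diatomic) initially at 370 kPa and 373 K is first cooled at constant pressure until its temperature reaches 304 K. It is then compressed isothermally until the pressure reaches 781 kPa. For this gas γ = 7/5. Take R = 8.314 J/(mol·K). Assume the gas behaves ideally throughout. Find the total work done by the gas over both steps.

-5980 J

V₁ = nRT₁/P₁ = 2.43×8.314×373/370 = 20.4 L.
Step 1 — Isobaric: P stays 370 kPa; V/T = const ⇒ T₂ = 304 K, V₂ = 16.6 L.
W = PΔV = 370×(16.6−20.4) kPa·L = -1390 J.
ΔU = nCvΔT = 2.43×20.8×(304−373) = -3490 J.
Q = ΔU + W = nCpΔT = -4880 J.
State after step 1: P = 370 kPa, V = 16.6 L, T = 304 K.
Step 2 — Isothermal: T stays 304 K; PV = const ⇒ V₂ = 7.86 L, P₂ = 781 kPa.
ΔU = 0 (ideal gas, T constant).
W = nRT ln(V₂/V₁) = 2.43×8.314×304×ln(0.474) = -4590 J.
Q = ΔU + W = -4590 J.
Net over both steps: W = -5980 J, Q = -9470 J, ΔU = -3490 J.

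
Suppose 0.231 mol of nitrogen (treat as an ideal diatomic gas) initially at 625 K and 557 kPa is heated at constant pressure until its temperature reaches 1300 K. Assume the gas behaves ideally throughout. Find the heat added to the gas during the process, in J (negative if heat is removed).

4540 J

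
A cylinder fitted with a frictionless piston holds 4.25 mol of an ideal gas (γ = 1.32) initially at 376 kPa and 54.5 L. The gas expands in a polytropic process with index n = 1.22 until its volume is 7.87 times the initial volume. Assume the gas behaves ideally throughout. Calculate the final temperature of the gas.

T₁ = P₁V₁/(nR) = 376×54.5/(4.25×8.314) = 580 K.
Polytropic n=1.22: T₂ = T₁(V₁/V₂)^(n−1) = 580×(0.127)^0.22 = 368 K; P₂ = P₁(V₁/V₂)^n = 30.3 kPa.

368 K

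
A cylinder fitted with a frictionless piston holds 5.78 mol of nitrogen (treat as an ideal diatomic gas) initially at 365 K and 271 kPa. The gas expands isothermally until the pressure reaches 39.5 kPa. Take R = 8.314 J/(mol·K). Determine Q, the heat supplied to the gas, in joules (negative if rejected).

33800 J

V₁ = nRT₁/P₁ = 5.78×8.314×365/271 = 64.7 L.
Isothermal: T stays 365 K; PV = const ⇒ V₂ = 444 L, P₂ = 39.5 kPa.
ΔU = 0 (ideal gas, T constant).
W = nRT ln(V₂/V₁) = 5.78×8.314×365×ln(6.86) = 33800 J.
Q = ΔU + W = 33800 J.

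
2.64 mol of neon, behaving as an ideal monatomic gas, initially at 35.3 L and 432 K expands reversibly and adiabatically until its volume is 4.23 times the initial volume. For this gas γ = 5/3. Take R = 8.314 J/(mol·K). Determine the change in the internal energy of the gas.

P₁ = nRT₁/V₁ = 2.64×8.314×432/35.3 = 269 kPa.
Adiabatic: TV^(γ−1) = const ⇒ T₂ = 432×(0.236)^0.667 = 165 K; PV^γ = const ⇒ P₂ = 24.3 kPa.
For an ideal gas ΔU = nCvΔT with Cv = (3/2)R = 12.5 J/(mol·K).
ΔU = 2.64×12.5×(165−432) = -8790 J.

-8790 J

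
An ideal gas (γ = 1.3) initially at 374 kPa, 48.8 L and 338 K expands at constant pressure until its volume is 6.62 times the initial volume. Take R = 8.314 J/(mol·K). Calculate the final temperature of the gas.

Isobaric: P stays 374 kPa; V/T = const ⇒ T₂ = 2240 K, V₂ = 323 L.

2240 K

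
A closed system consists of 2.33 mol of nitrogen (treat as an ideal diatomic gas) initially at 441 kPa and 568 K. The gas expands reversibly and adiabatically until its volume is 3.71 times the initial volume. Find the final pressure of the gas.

70.4 kPa

V₁ = nRT₁/P₁ = 2.33×8.314×568/441 = 25.0 L.
Adiabatic: TV^(γ−1) = const ⇒ T₂ = 568×(0.270)^0.400 = 336 K; PV^γ = const ⇒ P₂ = 70.4 kPa.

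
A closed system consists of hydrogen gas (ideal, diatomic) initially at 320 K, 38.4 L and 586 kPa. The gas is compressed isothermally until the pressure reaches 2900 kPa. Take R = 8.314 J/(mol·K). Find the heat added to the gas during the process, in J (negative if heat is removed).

-36000 J

n = P₁V₁/(RT₁) = 586×38.4/(8.314×320) = 8.46 mol.
Isothermal: T stays 320 K; PV = const ⇒ V₂ = 7.76 L, P₂ = 2900 kPa.
ΔU = 0 (ideal gas, T constant).
W = nRT ln(V₂/V₁) = 8.46×8.314×320×ln(0.202) = -36000 J.
Q = ΔU + W = -36000 J.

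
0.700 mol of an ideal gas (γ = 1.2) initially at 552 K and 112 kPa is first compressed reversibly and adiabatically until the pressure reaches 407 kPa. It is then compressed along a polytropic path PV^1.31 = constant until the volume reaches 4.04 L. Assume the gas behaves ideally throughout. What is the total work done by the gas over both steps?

V₁ = nRT₁/P₁ = 0.700×8.314×552/112 = 28.7 L.
Step 1 — Adiabatic: T₂/T₁ = (P₂/P₁)^((γ−1)/γ) ⇒ T₂ = 552×(3.63)^0.167 = 684 K; V₂ = 9.79 L.
ΔU = nCvΔT = 0.700×41.6×(684−552) = 3850 J.
Q = 0 for an adiabatic process, so W = −ΔU = -3850 J.
State after step 1: P = 407 kPa, V = 9.79 L, T = 684 K.
Step 2 — Polytropic n=1.31: T₂ = T₁(V₁/V₂)^(n−1) = 684×(2.42)^0.31 = 900 K; P₂ = P₁(V₁/V₂)^n = 1300 kPa.
W = (P₁V₁−P₂V₂)/(n−1) = (407×9.79−1300×4.04)/0.31 = -4060 J.
ΔU = nCvΔT = 0.700×41.6×(900−684) = 6290 J.
Q = ΔU + W = 2230 J.
Net over both steps: W = -7910 J, Q = 2230 J, ΔU = 10100 J.

-7910 J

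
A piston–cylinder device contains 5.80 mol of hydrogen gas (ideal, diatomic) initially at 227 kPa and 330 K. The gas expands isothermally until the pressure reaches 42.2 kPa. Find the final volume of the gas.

377 L

V₁ = nRT₁/P₁ = 5.80×8.314×330/227 = 70.1 L.
Isothermal: T stays 330 K; PV = const ⇒ V₂ = 377 L, P₂ = 42.2 kPa.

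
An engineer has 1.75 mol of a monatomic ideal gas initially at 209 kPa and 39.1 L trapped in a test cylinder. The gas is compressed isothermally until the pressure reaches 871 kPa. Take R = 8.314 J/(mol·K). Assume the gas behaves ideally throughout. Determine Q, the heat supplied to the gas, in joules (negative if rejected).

T₁ = P₁V₁/(nR) = 209×39.1/(1.75×8.314) = 562 K.
Isothermal: T stays 562 K; PV = const ⇒ V₂ = 9.38 L, P₂ = 871 kPa.
ΔU = 0 (ideal gas, T constant).
W = nRT ln(V₂/V₁) = 1.75×8.314×562×ln(0.240) = -11700 J.
Q = ΔU + W = -11700 J.

-11700 J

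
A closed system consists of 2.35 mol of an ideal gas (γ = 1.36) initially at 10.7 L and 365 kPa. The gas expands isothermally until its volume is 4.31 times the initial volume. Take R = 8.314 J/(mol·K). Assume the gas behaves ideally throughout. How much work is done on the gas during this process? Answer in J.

-5710 J

T₁ = P₁V₁/(nR) = 365×10.7/(2.35×8.314) = 200 K.
Isothermal: T stays 200 K; PV = const ⇒ V₂ = 46.1 L, P₂ = 84.7 kPa.
W = nRT ln(V₂/V₁) = 2.35×8.314×200×ln(4.31) = 5710 J.
Work done on the gas = −W_by = -5710 J.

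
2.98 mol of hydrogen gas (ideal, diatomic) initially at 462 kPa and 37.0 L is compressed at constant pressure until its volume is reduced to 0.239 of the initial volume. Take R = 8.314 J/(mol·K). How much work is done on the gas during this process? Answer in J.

13000 J

T₁ = P₁V₁/(nR) = 462×37.0/(2.98×8.314) = 690 K.
Isobaric: P stays 462 kPa; V/T = const ⇒ T₂ = 165 K, V₂ = 8.84 L.
W = PΔV = 462×(8.84−37.0) kPa·L = -13000 J.
Work done on the gas = −W_by = 13000 J.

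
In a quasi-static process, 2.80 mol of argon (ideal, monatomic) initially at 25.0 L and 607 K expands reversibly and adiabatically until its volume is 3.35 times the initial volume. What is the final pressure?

75.4 kPa

P₁ = nRT₁/V₁ = 2.80×8.314×607/25.0 = 565 kPa.
Adiabatic: TV^(γ−1) = const ⇒ T₂ = 607×(0.299)^0.667 = 271 K; PV^γ = const ⇒ P₂ = 75.4 kPa.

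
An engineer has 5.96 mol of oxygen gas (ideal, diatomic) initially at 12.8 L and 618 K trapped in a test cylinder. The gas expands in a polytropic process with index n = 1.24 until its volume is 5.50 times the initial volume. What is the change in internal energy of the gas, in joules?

-25700 J

P₁ = nRT₁/V₁ = 5.96×8.314×618/12.8 = 2390 kPa.
Polytropic n=1.24: T₂ = T₁(V₁/V₂)^(n−1) = 618×(0.182)^0.24 = 410 K; P₂ = P₁(V₁/V₂)^n = 289 kPa.
For an ideal gas ΔU = nCvΔT with Cv = (5/2)R = 20.8 J/(mol·K).
ΔU = 5.96×20.8×(410−618) = -25700 J.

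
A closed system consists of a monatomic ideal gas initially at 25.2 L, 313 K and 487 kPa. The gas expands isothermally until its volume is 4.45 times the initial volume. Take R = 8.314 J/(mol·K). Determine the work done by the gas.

n = P₁V₁/(RT₁) = 487×25.2/(8.314×313) = 4.72 mol.
Isothermal: T stays 313 K; PV = const ⇒ V₂ = 112 L, P₂ = 109 kPa.
W = nRT ln(V₂/V₁) = 4.72×8.314×313×ln(4.45) = 18300 J.

18300 J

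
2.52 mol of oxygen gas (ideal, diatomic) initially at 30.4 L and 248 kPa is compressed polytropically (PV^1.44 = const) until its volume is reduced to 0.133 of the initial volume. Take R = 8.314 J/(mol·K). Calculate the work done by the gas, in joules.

T₁ = P₁V₁/(nR) = 248×30.4/(2.52×8.314) = 360 K.
Polytropic n=1.44: T₂ = T₁(V₁/V₂)^(n−1) = 360×(7.52)^0.44 = 874 K; P₂ = P₁(V₁/V₂)^n = 4530 kPa.
W = (P₁V₁−P₂V₂)/(n−1) = (248×30.4−4530×4.04)/0.44 = -24500 J.

-24500 J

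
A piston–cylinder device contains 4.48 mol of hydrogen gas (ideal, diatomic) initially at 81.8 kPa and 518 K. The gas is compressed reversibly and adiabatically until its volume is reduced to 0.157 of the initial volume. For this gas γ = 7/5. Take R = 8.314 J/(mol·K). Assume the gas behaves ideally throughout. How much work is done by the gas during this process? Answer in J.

-52900 J

V₁ = nRT₁/P₁ = 4.48×8.314×518/81.8 = 236 L.
Adiabatic: TV^(γ−1) = const ⇒ T₂ = 518×(6.37)^0.400 = 1090 K; PV^γ = const ⇒ P₂ = 1090 kPa.
ΔU = nCvΔT = 4.48×20.8×(1090−518) = 52900 J.
Q = 0 for an adiabatic process, so W = −ΔU = -52900 J.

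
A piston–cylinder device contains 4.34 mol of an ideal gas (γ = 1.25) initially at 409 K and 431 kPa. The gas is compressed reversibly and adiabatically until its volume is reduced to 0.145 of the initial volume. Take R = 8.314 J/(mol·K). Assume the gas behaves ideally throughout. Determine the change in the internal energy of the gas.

36600 J

V₁ = nRT₁/P₁ = 4.34×8.314×409/431 = 34.2 L.
Adiabatic: TV^(γ−1) = const ⇒ T₂ = 409×(6.90)^0.250 = 663 K; PV^γ = const ⇒ P₂ = 4820 kPa.
For an ideal gas ΔU = nCvΔT with Cv = R/(γ−1) = 33.3 J/(mol·K).
ΔU = 4.34×33.3×(663−409) = 36600 J.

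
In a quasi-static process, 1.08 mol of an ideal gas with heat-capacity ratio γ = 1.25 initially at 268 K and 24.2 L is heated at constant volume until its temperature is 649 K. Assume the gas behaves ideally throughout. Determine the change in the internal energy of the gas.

13700 J

P₁ = nRT₁/V₁ = 1.08×8.314×268/24.2 = 99.4 kPa.
Isochoric: V stays 24.2 L; P/T = const ⇒ T₂ = 649 K, P₂ = 241 kPa.
For an ideal gas ΔU = nCvΔT with Cv = R/(γ−1) = 33.3 J/(mol·K).
ΔU = 1.08×33.3×(649−268) = 13700 J.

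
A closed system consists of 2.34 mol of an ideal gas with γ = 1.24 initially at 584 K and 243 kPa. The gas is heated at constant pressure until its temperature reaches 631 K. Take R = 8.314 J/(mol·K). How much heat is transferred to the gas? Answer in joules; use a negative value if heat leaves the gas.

4720 J

V₁ = nRT₁/P₁ = 2.34×8.314×584/243 = 46.8 L.
Isobaric: P stays 243 kPa; V/T = const ⇒ T₂ = 631 K, V₂ = 50.5 L.
W = PΔV = 243×(50.5−46.8) kPa·L = 914 J.
ΔU = nCvΔT = 2.34×34.6×(631−584) = 3810 J.
Q = ΔU + W = nCpΔT = 4720 J.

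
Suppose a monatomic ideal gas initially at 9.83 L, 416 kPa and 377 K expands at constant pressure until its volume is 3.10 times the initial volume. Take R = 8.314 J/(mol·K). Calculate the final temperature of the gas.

Isobaric: P stays 416 kPa; V/T = const ⇒ T₂ = 1170 K, V₂ = 30.5 L.

1170 K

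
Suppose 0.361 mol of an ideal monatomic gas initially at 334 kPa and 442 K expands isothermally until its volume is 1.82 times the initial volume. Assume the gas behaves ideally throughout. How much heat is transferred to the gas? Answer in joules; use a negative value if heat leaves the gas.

V₁ = nRT₁/P₁ = 0.361×8.314×442/334 = 3.97 L.
Isothermal: T stays 442 K; PV = const ⇒ V₂ = 7.23 L, P₂ = 184 kPa.
ΔU = 0 (ideal gas, T constant).
W = nRT ln(V₂/V₁) = 0.361×8.314×442×ln(1.82) = 794 J.
Q = ΔU + W = 794 J.

794 J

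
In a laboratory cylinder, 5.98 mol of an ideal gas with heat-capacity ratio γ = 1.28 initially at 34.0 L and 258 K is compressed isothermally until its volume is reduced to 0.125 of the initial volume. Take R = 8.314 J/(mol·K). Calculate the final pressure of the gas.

P₁ = nRT₁/V₁ = 5.98×8.314×258/34.0 = 377 kPa.
Isothermal: T stays 258 K; PV = const ⇒ V₂ = 4.25 L, P₂ = 3020 kPa.

3020 kPa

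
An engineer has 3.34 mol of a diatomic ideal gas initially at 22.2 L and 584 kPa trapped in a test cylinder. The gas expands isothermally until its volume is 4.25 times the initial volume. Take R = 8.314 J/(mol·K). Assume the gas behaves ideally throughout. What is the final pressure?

T₁ = P₁V₁/(nR) = 584×22.2/(3.34×8.314) = 467 K.
Isothermal: T stays 467 K; PV = const ⇒ V₂ = 94.3 L, P₂ = 137 kPa.

137 kPa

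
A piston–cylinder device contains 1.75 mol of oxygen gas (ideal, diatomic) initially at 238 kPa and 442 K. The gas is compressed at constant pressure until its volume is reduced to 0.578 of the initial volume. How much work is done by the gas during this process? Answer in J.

V₁ = nRT₁/P₁ = 1.75×8.314×442/238 = 27.0 L.
Isobaric: P stays 238 kPa; V/T = const ⇒ T₂ = 255 K, V₂ = 15.6 L.
W = PΔV = 238×(15.6−27.0) kPa·L = -2710 J.

-2710 J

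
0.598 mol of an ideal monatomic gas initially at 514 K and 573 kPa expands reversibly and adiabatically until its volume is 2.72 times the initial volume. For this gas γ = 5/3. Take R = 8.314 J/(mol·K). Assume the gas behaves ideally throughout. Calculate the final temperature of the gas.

V₁ = nRT₁/P₁ = 0.598×8.314×514/573 = 4.46 L.
Adiabatic: TV^(γ−1) = const ⇒ T₂ = 514×(0.368)^0.667 = 264 K; PV^γ = const ⇒ P₂ = 108 kPa.

264 K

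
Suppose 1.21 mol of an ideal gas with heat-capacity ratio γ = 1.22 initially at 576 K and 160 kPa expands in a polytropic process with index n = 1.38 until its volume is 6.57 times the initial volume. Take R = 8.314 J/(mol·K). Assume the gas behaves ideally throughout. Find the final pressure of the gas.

11.9 kPa

V₁ = nRT₁/P₁ = 1.21×8.314×576/160 = 36.2 L.
Polytropic n=1.38: T₂ = T₁(V₁/V₂)^(n−1) = 576×(0.152)^0.38 = 282 K; P₂ = P₁(V₁/V₂)^n = 11.9 kPa.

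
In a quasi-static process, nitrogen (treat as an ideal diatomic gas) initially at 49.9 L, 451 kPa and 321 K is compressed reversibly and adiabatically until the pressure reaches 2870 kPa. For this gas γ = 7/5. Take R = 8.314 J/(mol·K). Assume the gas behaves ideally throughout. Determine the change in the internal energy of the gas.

39200 J

n = P₁V₁/(RT₁) = 451×49.9/(8.314×321) = 8.43 mol.
Adiabatic: T₂/T₁ = (P₂/P₁)^((γ−1)/γ) ⇒ T₂ = 321×(6.36)^0.286 = 545 K; V₂ = 13.3 L.
For an ideal gas ΔU = nCvΔT with Cv = (5/2)R = 20.8 J/(mol·K).
ΔU = 8.43×20.8×(545−321) = 39200 J.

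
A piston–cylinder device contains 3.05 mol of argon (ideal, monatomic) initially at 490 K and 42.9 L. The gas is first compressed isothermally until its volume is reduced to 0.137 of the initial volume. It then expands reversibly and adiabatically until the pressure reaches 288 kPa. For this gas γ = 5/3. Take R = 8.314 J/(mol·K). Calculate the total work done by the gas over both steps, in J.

P₁ = nRT₁/V₁ = 3.05×8.314×490/42.9 = 290 kPa.
Step 1 — Isothermal: T stays 490 K; PV = const ⇒ V₂ = 5.88 L, P₂ = 2110 kPa.
ΔU = 0 (ideal gas, T constant).
W = nRT ln(V₂/V₁) = 3.05×8.314×490×ln(0.137) = -24700 J.
Q = ΔU + W = -24700 J.
State after step 1: P = 2110 kPa, V = 5.88 L, T = 490 K.
Step 2 — Adiabatic: T₂/T₁ = (P₂/P₁)^((γ−1)/γ) ⇒ T₂ = 490×(0.136)^0.400 = 221 K; V₂ = 19.4 L.
ΔU = nCvΔT = 3.05×12.5×(221−490) = -10200 J.
Q = 0 for an adiabatic process, so W = −ΔU = 10200 J.
Net over both steps: W = -14500 J, Q = -24700 J, ΔU = -10200 J.

-14500 J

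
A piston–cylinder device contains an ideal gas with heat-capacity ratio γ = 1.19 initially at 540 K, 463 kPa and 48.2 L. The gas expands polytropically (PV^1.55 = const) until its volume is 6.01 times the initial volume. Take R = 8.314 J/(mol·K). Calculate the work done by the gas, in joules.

25400 J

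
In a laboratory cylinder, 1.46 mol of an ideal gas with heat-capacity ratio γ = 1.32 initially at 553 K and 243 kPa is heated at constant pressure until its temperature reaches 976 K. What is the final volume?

48.8 L

V₁ = nRT₁/P₁ = 1.46×8.314×553/243 = 27.6 L.
Isobaric: P stays 243 kPa; V/T = const ⇒ T₂ = 976 K, V₂ = 48.8 L.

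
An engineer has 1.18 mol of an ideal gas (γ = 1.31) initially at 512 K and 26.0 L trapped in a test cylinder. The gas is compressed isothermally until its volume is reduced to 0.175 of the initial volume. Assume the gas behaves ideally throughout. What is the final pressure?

P₁ = nRT₁/V₁ = 1.18×8.314×512/26.0 = 193 kPa.
Isothermal: T stays 512 K; PV = const ⇒ V₂ = 4.55 L, P₂ = 1100 kPa.

1100 kPa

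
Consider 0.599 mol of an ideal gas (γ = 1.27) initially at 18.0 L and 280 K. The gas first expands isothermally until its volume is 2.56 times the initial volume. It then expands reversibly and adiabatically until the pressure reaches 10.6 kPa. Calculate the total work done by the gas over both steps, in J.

P₁ = nRT₁/V₁ = 0.599×8.314×280/18.0 = 77.5 kPa.
Step 1 — Isothermal: T stays 280 K; PV = const ⇒ V₂ = 46.1 L, P₂ = 30.3 kPa.
ΔU = 0 (ideal gas, T constant).
W = nRT ln(V₂/V₁) = 0.599×8.314×280×ln(2.56) = 1310 J.
Q = ΔU + W = 1310 J.
State after step 1: P = 30.3 kPa, V = 46.1 L, T = 280 K.
Step 2 — Adiabatic: T₂/T₁ = (P₂/P₁)^((γ−1)/γ) ⇒ T₂ = 280×(0.350)^0.213 = 224 K; V₂ = 105 L.
ΔU = nCvΔT = 0.599×30.8×(224−280) = -1030 J.
Q = 0 for an adiabatic process, so W = −ΔU = 1030 J.
Net over both steps: W = 2340 J, Q = 1310 J, ΔU = -1030 J.

2340 J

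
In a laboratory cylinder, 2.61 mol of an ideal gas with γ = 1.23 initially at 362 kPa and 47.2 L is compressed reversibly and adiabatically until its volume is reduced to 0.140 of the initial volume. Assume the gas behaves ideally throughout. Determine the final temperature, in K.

1240 K

T₁ = P₁V₁/(nR) = 362×47.2/(2.61×8.314) = 787 K.
Adiabatic: TV^(γ−1) = const ⇒ T₂ = 787×(7.14)^0.230 = 1240 K; PV^γ = const ⇒ P₂ = 4060 kPa.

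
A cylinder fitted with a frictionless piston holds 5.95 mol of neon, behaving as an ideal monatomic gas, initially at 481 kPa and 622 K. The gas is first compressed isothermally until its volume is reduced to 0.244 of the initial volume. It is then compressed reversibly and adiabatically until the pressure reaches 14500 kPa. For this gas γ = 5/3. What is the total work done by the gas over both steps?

-99800 J

V₁ = nRT₁/P₁ = 5.95×8.314×622/481 = 64.0 L.
Step 1 — Isothermal: T stays 622 K; PV = const ⇒ V₂ = 15.6 L, P₂ = 1970 kPa.
ΔU = 0 (ideal gas, T constant).
W = nRT ln(V₂/V₁) = 5.95×8.314×622×ln(0.244) = -43400 J.
Q = ΔU + W = -43400 J.
State after step 1: P = 1970 kPa, V = 15.6 L, T = 622 K.
Step 2 — Adiabatic: T₂/T₁ = (P₂/P₁)^((γ−1)/γ) ⇒ T₂ = 622×(7.36)^0.400 = 1380 K; V₂ = 4.71 L.
ΔU = nCvΔT = 5.95×12.5×(1380−622) = 56400 J.
Q = 0 for an adiabatic process, so W = −ΔU = -56400 J.
Net over both steps: W = -99800 J, Q = -43400 J, ΔU = 56400 J.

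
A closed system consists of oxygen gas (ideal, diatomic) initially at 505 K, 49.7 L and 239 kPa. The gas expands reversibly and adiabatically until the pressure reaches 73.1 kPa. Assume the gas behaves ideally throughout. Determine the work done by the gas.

n = P₁V₁/(RT₁) = 239×49.7/(8.314×505) = 2.83 mol.
Adiabatic: T₂/T₁ = (P₂/P₁)^((γ−1)/γ) ⇒ T₂ = 505×(0.306)^0.286 = 360 K; V₂ = 116 L.
ΔU = nCvΔT = 2.83×20.8×(360−505) = -8530 J.
Q = 0 for an adiabatic process, so W = −ΔU = 8530 J.

8530 J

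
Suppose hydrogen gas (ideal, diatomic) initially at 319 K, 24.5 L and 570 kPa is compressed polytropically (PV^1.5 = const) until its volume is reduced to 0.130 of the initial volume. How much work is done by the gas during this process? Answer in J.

-49500 J

n = P₁V₁/(RT₁) = 570×24.5/(8.314×319) = 5.27 mol.
Polytropic n=1.5: T₂ = T₁(V₁/V₂)^(n−1) = 319×(7.69)^0.50 = 885 K; P₂ = P₁(V₁/V₂)^n = 12200 kPa.
W = (P₁V₁−P₂V₂)/(n−1) = (570×24.5−12200×3.19)/0.50 = -49500 J.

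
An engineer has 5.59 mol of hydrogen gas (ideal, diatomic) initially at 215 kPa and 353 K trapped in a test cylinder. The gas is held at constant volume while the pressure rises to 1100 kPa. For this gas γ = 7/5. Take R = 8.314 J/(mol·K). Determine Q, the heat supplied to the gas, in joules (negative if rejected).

169000 J

V₁ = nRT₁/P₁ = 5.59×8.314×353/215 = 76.3 L.
Isochoric: V stays 76.3 L; P/T = const ⇒ T₂ = 1810 K, P₂ = 1100 kPa.
W = 0 (no volume change).
ΔU = nCvΔT = 5.59×20.8×(1810−353) = 169000 J.
Q = ΔU = 169000 J.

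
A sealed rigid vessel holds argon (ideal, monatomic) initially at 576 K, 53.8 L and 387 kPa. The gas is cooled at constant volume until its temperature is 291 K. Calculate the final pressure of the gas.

Isochoric: V stays 53.8 L; P/T = const ⇒ T₂ = 291 K, P₂ = 196 kPa.

196 kPa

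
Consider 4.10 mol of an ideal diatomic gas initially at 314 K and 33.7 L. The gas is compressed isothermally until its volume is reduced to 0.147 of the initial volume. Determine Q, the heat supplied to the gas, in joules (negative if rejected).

-20500 J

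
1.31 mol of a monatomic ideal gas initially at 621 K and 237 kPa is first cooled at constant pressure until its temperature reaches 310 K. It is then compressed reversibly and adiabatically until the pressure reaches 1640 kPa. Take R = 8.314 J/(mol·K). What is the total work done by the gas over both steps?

-9300 J

V₁ = nRT₁/P₁ = 1.31×8.314×621/237 = 28.5 L.
Step 1 — Isobaric: P stays 237 kPa; V/T = const ⇒ T₂ = 310 K, V₂ = 14.2 L.
W = PΔV = 237×(14.2−28.5) kPa·L = -3390 J.
ΔU = nCvΔT = 1.31×12.5×(310−621) = -5080 J.
Q = ΔU + W = nCpΔT = -8470 J.
State after step 1: P = 237 kPa, V = 14.2 L, T = 310 K.
Step 2 — Adiabatic: T₂/T₁ = (P₂/P₁)^((γ−1)/γ) ⇒ T₂ = 310×(6.92)^0.400 = 672 K; V₂ = 4.46 L.
ΔU = nCvΔT = 1.31×12.5×(672−310) = 5910 J.
Q = 0 for an adiabatic process, so W = −ΔU = -5910 J.
Net over both steps: W = -9300 J, Q = -8470 J, ΔU = 834 J.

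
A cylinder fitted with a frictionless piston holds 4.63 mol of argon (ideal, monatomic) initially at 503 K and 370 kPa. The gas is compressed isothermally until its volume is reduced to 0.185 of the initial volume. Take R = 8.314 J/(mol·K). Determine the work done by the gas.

-32700 J

V₁ = nRT₁/P₁ = 4.63×8.314×503/370 = 52.3 L.
Isothermal: T stays 503 K; PV = const ⇒ V₂ = 9.68 L, P₂ = 2000 kPa.
W = nRT ln(V₂/V₁) = 4.63×8.314×503×ln(0.185) = -32700 J.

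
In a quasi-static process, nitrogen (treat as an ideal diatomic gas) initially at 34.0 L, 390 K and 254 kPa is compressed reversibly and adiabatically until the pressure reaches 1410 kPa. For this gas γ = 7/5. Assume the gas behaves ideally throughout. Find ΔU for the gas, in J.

13600 J

n = P₁V₁/(RT₁) = 254×34.0/(8.314×390) = 2.66 mol.
Adiabatic: T₂/T₁ = (P₂/P₁)^((γ−1)/γ) ⇒ T₂ = 390×(5.55)^0.286 = 636 K; V₂ = 9.99 L.
For an ideal gas ΔU = nCvΔT with Cv = (5/2)R = 20.8 J/(mol·K).
ΔU = 2.66×20.8×(636−390) = 13600 J.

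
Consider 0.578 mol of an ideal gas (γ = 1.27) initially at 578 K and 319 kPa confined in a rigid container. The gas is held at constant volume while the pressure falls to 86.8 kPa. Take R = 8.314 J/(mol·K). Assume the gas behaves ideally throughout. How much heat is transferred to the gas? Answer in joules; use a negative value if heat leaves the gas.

-7490 J

V₁ = nRT₁/P₁ = 0.578×8.314×578/319 = 8.71 L.
Isochoric: V stays 8.71 L; P/T = const ⇒ T₂ = 157 K, P₂ = 86.8 kPa.
W = 0 (no volume change).
ΔU = nCvΔT = 0.578×30.8×(157−578) = -7490 J.
Q = ΔU = -7490 J.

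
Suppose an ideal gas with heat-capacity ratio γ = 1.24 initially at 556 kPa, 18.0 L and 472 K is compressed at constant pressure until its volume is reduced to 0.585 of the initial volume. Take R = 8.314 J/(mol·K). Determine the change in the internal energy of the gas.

n = P₁V₁/(RT₁) = 556×18.0/(8.314×472) = 2.55 mol.
Isobaric: P stays 556 kPa; V/T = const ⇒ T₂ = 276 K, V₂ = 10.5 L.
For an ideal gas ΔU = nCvΔT with Cv = R/(γ−1) = 34.6 J/(mol·K).
ΔU = 2.55×34.6×(276−472) = -17300 J.

-17300 J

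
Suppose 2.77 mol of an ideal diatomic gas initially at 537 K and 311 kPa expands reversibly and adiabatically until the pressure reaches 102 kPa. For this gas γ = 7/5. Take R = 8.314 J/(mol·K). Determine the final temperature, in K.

391 K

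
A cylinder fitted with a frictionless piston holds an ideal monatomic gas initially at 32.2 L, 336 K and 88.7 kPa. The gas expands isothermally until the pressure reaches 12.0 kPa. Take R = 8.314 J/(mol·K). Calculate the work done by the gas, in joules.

5710 J

n = P₁V₁/(RT₁) = 88.7×32.2/(8.314×336) = 1.02 mol.
Isothermal: T stays 336 K; PV = const ⇒ V₂ = 238 L, P₂ = 12.0 kPa.
W = nRT ln(V₂/V₁) = 1.02×8.314×336×ln(7.39) = 5710 J.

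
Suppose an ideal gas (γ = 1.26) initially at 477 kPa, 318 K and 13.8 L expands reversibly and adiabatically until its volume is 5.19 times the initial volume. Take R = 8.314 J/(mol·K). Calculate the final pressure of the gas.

Adiabatic: TV^(γ−1) = const ⇒ T₂ = 318×(0.193)^0.260 = 207 K; PV^γ = const ⇒ P₂ = 59.9 kPa.

59.9 kPa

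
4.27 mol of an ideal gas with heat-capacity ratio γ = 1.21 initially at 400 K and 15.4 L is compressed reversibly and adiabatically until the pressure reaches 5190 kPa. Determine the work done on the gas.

23600 J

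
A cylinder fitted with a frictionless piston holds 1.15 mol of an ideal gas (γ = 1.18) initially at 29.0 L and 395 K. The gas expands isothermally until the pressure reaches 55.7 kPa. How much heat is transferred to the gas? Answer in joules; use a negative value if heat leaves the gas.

3210 J

P₁ = nRT₁/V₁ = 1.15×8.314×395/29.0 = 130 kPa.
Isothermal: T stays 395 K; PV = const ⇒ V₂ = 67.8 L, P₂ = 55.7 kPa.
ΔU = 0 (ideal gas, T constant).
W = nRT ln(V₂/V₁) = 1.15×8.314×395×ln(2.34) = 3210 J.
Q = ΔU + W = 3210 J.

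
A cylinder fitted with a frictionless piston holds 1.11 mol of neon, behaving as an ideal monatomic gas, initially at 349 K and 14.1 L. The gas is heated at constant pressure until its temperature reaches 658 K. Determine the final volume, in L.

P₁ = nRT₁/V₁ = 1.11×8.314×349/14.1 = 228 kPa.
Isobaric: P stays 228 kPa; V/T = const ⇒ T₂ = 658 K, V₂ = 26.6 L.

26.6 L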